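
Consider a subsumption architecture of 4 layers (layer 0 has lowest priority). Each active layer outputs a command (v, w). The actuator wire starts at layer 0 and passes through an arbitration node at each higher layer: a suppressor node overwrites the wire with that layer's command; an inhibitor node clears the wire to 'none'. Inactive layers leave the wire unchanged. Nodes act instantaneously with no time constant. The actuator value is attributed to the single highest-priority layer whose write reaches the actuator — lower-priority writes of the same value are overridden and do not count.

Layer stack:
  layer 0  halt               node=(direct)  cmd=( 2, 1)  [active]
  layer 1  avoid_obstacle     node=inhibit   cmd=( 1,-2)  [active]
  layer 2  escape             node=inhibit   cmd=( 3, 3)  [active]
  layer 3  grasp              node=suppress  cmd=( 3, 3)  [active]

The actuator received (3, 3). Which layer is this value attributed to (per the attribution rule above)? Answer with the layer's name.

L0 halt: active, feeds wire = (2, 1)
L1 avoid_obstacle: active, inhibitor → wire = none
L2 escape: active, inhibitor → wire = none
L3 grasp: active, suppressor → wire = (3, 3)
actuator = (3, 3)
last writer: layer 3 = grasp

grasp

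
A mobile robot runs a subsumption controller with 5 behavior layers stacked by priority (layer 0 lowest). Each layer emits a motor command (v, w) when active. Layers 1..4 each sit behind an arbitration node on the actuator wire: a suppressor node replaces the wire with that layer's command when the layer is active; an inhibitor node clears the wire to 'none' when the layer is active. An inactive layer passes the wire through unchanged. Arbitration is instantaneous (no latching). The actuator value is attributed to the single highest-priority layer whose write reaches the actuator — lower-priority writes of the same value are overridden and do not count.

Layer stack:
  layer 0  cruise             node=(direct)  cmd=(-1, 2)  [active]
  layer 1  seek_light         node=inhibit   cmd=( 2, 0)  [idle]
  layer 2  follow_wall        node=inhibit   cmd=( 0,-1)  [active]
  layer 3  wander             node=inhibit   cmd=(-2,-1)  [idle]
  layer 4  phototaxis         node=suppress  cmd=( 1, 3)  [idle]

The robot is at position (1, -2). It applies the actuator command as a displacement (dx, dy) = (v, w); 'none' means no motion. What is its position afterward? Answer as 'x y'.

L0 cruise: active, feeds wire = (-1, 2)
L1 seek_light: idle → wire stays (-1, 2)
L2 follow_wall: active, inhibitor → wire = none
L3 wander: idle → wire stays none
L4 phototaxis: idle → wire stays none
actuator = none
position: (1, -2) + none = (1, -2)

1 -2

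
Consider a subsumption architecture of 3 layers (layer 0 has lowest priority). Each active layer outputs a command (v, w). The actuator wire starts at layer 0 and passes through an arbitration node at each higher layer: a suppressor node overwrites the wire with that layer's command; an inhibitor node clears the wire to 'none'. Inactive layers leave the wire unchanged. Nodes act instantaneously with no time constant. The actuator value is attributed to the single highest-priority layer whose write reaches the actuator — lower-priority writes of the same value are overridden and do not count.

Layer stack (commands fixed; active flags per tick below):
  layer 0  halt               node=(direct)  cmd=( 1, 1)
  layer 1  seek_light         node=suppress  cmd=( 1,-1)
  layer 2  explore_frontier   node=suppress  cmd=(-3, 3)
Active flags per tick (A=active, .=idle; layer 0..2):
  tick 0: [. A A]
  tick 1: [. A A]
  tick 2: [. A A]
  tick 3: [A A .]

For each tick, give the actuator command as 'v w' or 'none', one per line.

tick 0:
  layer 0 (halt) idle — none
  layer 1 (seek_light) active — suppresses: (1, -1)
  layer 2 (explore_frontier) active — suppresses: (-3, 3)
  → actuator (-3, 3)
tick 1:
  layer 0 (halt) idle — none
  layer 1 (seek_light) active — suppresses: (1, -1)
  layer 2 (explore_frontier) active — suppresses: (-3, 3)
  → actuator (-3, 3)
tick 2:
  layer 0 (halt) idle — none
  layer 1 (seek_light) active — suppresses: (1, -1)
  layer 2 (explore_frontier) active — suppresses: (-3, 3)
  → actuator (-3, 3)
tick 3:
  layer 0 (halt) active — direct: (1, 1)
  layer 1 (seek_light) active — suppresses: (1, -1)
  layer 2 (explore_frontier) idle — unchanged: (1, -1)
  → actuator (1, -1)

-3 3
-3 3
-3 3
1 -1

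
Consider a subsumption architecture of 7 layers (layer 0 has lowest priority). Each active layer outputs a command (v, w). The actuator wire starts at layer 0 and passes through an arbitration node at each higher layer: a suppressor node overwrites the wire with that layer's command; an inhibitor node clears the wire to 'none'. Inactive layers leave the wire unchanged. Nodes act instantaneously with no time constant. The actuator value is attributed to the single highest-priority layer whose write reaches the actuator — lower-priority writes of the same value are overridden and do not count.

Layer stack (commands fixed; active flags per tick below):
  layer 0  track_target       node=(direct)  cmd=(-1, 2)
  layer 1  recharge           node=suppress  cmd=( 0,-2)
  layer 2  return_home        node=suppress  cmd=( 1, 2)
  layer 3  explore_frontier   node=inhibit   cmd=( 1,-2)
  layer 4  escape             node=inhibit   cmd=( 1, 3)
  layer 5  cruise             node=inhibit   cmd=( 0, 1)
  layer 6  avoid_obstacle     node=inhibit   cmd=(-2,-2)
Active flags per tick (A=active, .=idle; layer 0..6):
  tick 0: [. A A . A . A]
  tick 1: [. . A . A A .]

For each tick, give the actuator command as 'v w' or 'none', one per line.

tick 0:
  [0] track_target off; wire := none
  [1] recharge on (suppress); wire := (0, -2)
  [2] return_home on (suppress); wire := (1, 2)
  [3] explore_frontier off; pass (1, 2)
  [4] escape on (inhibit); wire := none
  [5] cruise off; pass none
  [6] avoid_obstacle on (inhibit); wire := none
  output none
tick 1:
  [0] track_target off; wire := none
  [1] recharge off; pass none
  [2] return_home on (suppress); wire := (1, 2)
  [3] explore_frontier off; pass (1, 2)
  [4] escape on (inhibit); wire := none
  [5] cruise on (inhibit); wire := none
  [6] avoid_obstacle off; pass none
  output none

none
none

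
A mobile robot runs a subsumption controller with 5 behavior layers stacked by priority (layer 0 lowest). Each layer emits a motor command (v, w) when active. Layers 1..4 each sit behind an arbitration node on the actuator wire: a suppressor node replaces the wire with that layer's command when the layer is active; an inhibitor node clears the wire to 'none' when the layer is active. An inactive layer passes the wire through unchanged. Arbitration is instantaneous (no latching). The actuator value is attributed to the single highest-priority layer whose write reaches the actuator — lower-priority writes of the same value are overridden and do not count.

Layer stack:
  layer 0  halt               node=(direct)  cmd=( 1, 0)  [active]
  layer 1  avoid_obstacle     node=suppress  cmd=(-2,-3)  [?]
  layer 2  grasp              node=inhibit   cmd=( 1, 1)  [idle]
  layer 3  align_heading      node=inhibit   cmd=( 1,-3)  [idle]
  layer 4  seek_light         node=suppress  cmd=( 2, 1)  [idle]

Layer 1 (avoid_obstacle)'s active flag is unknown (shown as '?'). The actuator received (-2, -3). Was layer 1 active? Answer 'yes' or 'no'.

If layer 1 is active=yes:
  actuator would be (-2, -3)
If layer 1 is active=no:
  actuator would be (1, 0)
Observed (-2, -3), so layer 1 was active.

yes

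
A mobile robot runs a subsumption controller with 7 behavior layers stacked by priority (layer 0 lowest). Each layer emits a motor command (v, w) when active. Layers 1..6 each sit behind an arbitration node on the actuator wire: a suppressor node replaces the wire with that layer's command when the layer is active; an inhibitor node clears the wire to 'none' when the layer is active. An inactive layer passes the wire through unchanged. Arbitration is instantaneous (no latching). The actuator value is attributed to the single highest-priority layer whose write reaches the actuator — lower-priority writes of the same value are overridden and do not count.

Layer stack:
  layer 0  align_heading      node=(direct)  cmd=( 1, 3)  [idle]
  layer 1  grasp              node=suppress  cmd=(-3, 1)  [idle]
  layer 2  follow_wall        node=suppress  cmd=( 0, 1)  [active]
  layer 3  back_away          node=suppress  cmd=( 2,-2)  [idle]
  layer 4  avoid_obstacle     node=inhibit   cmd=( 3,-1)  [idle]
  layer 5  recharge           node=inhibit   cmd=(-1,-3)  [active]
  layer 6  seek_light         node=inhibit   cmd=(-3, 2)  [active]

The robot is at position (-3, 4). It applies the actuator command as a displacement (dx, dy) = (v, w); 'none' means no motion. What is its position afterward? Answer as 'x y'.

-3 4

L0 align_heading: idle → wire = none
L1 grasp: idle → wire stays none
L2 follow_wall: active, suppressor → wire = (0, 1)
L3 back_away: idle → wire stays (0, 1)
L4 avoid_obstacle: idle → wire stays (0, 1)
L5 recharge: active, inhibitor → wire = none
L6 seek_light: active, inhibitor → wire = none
actuator = none
position: (-3, 4) + none = (-3, 4)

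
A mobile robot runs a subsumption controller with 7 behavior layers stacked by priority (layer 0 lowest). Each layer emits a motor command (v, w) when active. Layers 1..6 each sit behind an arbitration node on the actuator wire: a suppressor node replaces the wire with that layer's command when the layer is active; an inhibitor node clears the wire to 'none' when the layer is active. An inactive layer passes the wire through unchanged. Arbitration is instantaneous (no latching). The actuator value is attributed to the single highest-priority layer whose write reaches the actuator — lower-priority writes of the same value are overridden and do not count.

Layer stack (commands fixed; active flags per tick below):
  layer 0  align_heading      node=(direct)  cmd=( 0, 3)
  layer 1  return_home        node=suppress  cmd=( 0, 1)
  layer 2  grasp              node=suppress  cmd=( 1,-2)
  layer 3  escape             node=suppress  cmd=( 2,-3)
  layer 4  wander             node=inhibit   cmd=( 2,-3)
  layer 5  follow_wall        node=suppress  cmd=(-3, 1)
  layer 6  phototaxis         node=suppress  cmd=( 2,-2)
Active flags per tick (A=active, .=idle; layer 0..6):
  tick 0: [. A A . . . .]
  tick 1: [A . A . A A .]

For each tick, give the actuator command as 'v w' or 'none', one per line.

1 -2
-3 1

tick 0:
  [0] align_heading off; wire := none
  [1] return_home on (suppress); wire := (0, 1)
  [2] grasp on (suppress); wire := (1, -2)
  [3] escape off; pass (1, -2)
  [4] wander off; pass (1, -2)
  [5] follow_wall off; pass (1, -2)
  [6] phototaxis off; pass (1, -2)
  output (1, -2)
tick 1:
  [0] align_heading on; wire := (0, 3)
  [1] return_home off; pass (0, 3)
  [2] grasp on (suppress); wire := (1, -2)
  [3] escape off; pass (1, -2)
  [4] wander on (inhibit); wire := none
  [5] follow_wall on (suppress); wire := (-3, 1)
  [6] phototaxis off; pass (-3, 1)
  output (-3, 1)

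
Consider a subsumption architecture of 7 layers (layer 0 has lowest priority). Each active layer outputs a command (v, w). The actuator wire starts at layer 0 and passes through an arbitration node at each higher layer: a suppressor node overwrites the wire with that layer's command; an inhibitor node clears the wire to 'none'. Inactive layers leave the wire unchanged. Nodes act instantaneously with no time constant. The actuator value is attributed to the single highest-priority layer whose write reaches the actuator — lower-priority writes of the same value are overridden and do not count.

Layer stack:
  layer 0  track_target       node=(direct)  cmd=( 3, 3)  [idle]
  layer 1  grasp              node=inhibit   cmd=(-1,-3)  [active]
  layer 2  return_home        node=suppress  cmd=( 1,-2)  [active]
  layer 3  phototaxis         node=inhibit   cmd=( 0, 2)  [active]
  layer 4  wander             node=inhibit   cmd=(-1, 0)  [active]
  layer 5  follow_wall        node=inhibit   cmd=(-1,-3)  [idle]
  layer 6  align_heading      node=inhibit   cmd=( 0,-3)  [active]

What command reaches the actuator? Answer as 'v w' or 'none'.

none

layer 0 (track_target) idle — none
layer 1 (grasp) active — inhibits: none
layer 2 (return_home) active — suppresses: (1, -2)
layer 3 (phototaxis) active — inhibits: none
layer 4 (wander) active — inhibits: none
layer 5 (follow_wall) idle — unchanged: none
layer 6 (align_heading) active — inhibits: none
→ actuator none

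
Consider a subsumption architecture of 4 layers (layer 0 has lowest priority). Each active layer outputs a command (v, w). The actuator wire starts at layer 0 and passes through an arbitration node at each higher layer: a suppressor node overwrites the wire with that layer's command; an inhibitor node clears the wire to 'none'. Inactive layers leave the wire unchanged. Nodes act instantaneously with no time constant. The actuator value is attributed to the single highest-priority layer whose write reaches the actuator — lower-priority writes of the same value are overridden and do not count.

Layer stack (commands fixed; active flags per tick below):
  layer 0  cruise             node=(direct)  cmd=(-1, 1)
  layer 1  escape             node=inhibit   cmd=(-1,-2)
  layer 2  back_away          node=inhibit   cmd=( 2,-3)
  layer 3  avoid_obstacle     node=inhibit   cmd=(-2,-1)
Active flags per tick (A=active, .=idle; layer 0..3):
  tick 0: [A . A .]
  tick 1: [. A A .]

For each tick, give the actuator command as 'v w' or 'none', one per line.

tick 0:
  layer 0 (cruise) active — direct: (-1, 1)
  layer 1 (escape) idle — unchanged: (-1, 1)
  layer 2 (back_away) active — inhibits: none
  layer 3 (avoid_obstacle) idle — unchanged: none
  → actuator none
tick 1:
  layer 0 (cruise) idle — none
  layer 1 (escape) active — inhibits: none
  layer 2 (back_away) active — inhibits: none
  layer 3 (avoid_obstacle) idle — unchanged: none
  → actuator none

none
none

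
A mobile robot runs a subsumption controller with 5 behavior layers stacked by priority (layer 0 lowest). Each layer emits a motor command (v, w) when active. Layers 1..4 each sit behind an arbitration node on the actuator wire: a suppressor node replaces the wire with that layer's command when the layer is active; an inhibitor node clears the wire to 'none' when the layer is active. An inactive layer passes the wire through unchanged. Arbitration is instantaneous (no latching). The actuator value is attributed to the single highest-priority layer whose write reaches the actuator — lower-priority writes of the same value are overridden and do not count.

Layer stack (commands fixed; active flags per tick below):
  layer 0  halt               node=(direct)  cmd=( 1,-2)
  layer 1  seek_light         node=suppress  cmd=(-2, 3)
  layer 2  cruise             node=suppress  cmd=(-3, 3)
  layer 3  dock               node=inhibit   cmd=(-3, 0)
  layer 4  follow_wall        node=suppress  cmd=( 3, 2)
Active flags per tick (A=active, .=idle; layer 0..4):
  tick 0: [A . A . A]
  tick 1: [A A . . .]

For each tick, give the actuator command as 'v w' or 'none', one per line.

tick 0:
  L0 halt: active, feeds wire = (1, -2)
  L1 seek_light: idle → wire stays (1, -2)
  L2 cruise: active, suppressor → wire = (-3, 3)
  L3 dock: idle → wire stays (-3, 3)
  L4 follow_wall: active, suppressor → wire = (3, 2)
  actuator = (3, 2)
tick 1:
  L0 halt: active, feeds wire = (1, -2)
  L1 seek_light: active, suppressor → wire = (-2, 3)
  L2 cruise: idle → wire stays (-2, 3)
  L3 dock: idle → wire stays (-2, 3)
  L4 follow_wall: idle → wire stays (-2, 3)
  actuator = (-2, 3)

3 2
-2 3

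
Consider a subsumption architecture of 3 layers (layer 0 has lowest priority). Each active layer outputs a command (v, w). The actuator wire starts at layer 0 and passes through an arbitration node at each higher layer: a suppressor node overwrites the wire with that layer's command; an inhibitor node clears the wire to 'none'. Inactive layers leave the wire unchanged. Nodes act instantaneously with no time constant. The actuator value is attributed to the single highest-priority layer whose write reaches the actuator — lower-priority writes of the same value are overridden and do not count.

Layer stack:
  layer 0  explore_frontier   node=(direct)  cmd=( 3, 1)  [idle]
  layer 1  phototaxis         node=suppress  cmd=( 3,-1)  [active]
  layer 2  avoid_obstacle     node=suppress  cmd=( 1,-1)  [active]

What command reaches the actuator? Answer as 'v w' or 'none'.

layer 0 (explore_frontier) idle — none
layer 1 (phototaxis) active — suppresses: (3, -1)
layer 2 (avoid_obstacle) active — suppresses: (1, -1)
→ actuator (1, -1)

1 -1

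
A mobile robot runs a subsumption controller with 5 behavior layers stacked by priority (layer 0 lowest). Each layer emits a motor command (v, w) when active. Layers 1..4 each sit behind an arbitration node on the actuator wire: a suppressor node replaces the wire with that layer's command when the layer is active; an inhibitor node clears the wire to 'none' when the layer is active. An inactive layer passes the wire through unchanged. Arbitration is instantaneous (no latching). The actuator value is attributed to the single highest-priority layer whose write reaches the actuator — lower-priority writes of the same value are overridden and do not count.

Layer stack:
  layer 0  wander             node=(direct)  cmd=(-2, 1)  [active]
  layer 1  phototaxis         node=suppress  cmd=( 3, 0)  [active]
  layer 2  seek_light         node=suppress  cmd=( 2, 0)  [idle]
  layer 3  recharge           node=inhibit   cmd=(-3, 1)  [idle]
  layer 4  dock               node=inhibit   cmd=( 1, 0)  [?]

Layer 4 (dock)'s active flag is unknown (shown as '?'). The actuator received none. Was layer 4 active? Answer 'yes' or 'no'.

If layer 4 is active=yes:
  actuator would be none
If layer 4 is active=no:
  actuator would be (3, 0)
Observed none, so layer 4 was active.

yes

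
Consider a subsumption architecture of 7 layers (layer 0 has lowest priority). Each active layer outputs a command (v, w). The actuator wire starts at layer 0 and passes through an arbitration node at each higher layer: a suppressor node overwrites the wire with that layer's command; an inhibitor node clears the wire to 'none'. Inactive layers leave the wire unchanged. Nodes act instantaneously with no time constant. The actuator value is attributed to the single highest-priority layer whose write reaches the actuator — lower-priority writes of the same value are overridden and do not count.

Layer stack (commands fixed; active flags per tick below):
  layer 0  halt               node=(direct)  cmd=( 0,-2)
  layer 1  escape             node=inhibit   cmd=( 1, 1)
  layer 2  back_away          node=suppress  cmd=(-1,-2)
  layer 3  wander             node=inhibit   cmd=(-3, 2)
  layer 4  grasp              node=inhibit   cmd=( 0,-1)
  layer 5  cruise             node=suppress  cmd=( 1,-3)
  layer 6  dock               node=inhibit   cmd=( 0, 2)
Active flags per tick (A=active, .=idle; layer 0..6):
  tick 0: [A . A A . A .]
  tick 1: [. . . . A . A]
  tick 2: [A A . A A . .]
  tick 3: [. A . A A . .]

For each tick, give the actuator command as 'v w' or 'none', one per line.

1 -3
none
none
none

tick 0:
  [0] halt on; wire := (0, -2)
  [1] escape off; pass (0, -2)
  [2] back_away on (suppress); wire := (-1, -2)
  [3] wander on (inhibit); wire := none
  [4] grasp off; pass none
  [5] cruise on (suppress); wire := (1, -3)
  [6] dock off; pass (1, -3)
  output (1, -3)
tick 1:
  [0] halt off; wire := none
  [1] escape off; pass none
  [2] back_away off; pass none
  [3] wander off; pass none
  [4] grasp on (inhibit); wire := none
  [5] cruise off; pass none
  [6] dock on (inhibit); wire := none
  output none
tick 2:
  [0] halt on; wire := (0, -2)
  [1] escape on (inhibit); wire := none
  [2] back_away off; pass none
  [3] wander on (inhibit); wire := none
  [4] grasp on (inhibit); wire := none
  [5] cruise off; pass none
  [6] dock off; pass none
  output none
tick 3:
  [0] halt off; wire := none
  [1] escape on (inhibit); wire := none
  [2] back_away off; pass none
  [3] wander on (inhibit); wire := none
  [4] grasp on (inhibit); wire := none
  [5] cruise off; pass none
  [6] dock off; pass none
  output none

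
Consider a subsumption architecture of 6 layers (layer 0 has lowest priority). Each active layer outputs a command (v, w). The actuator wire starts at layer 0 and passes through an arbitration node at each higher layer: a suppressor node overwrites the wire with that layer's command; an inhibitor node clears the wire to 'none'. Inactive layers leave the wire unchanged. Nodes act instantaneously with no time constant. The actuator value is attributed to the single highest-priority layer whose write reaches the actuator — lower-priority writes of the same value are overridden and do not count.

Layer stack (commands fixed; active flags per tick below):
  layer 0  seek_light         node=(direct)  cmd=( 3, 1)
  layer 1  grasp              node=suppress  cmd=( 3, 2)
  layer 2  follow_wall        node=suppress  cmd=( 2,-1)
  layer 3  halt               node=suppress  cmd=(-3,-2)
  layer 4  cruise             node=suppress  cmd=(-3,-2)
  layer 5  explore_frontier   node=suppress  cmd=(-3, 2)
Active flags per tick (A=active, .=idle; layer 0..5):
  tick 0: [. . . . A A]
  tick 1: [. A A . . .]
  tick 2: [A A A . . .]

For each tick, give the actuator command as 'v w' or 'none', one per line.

-3 2
2 -1
2 -1

tick 0:
  layer 0 (seek_light) idle — none
  layer 1 (grasp) idle — unchanged: none
  layer 2 (follow_wall) idle — unchanged: none
  layer 3 (halt) idle — unchanged: none
  layer 4 (cruise) active — suppresses: (-3, -2)
  layer 5 (explore_frontier) active — suppresses: (-3, 2)
  → actuator (-3, 2)
tick 1:
  layer 0 (seek_light) idle — none
  layer 1 (grasp) active — suppresses: (3, 2)
  layer 2 (follow_wall) active — suppresses: (2, -1)
  layer 3 (halt) idle — unchanged: (2, -1)
  layer 4 (cruise) idle — unchanged: (2, -1)
  layer 5 (explore_frontier) idle — unchanged: (2, -1)
  → actuator (2, -1)
tick 2:
  layer 0 (seek_light) active — direct: (3, 1)
  layer 1 (grasp) active — suppresses: (3, 2)
  layer 2 (follow_wall) active — suppresses: (2, -1)
  layer 3 (halt) idle — unchanged: (2, -1)
  layer 4 (cruise) idle — unchanged: (2, -1)
  layer 5 (explore_frontier) idle — unchanged: (2, -1)
  → actuator (2, -1)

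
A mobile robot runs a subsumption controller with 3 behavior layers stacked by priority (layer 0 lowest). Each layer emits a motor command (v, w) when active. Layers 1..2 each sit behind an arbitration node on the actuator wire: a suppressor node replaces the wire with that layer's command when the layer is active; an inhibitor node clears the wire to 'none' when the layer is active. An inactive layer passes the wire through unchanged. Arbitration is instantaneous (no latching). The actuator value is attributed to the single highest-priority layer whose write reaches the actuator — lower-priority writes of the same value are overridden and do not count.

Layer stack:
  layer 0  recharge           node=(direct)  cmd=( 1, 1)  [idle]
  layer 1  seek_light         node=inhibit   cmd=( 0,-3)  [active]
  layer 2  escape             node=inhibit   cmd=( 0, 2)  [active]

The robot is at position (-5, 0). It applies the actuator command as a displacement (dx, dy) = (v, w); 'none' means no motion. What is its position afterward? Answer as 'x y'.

-5 0

L0 recharge: idle → wire = none
L1 seek_light: active, inhibitor → wire = none
L2 escape: active, inhibitor → wire = none
actuator = none
position: (-5, 0) + none = (-5, 0)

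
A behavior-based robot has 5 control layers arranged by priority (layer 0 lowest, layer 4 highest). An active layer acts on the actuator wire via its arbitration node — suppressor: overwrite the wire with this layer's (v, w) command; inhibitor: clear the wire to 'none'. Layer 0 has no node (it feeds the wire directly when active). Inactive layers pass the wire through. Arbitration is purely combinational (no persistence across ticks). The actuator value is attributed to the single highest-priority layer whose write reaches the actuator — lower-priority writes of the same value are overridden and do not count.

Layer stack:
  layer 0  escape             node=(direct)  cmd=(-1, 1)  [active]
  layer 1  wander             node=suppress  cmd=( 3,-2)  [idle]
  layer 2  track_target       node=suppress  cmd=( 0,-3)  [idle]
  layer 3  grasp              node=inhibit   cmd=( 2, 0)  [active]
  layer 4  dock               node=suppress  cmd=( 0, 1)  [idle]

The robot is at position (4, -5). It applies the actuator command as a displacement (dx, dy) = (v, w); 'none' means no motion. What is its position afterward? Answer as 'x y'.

4 -5

[0] escape on; wire := (-1, 1)
[1] wander off; pass (-1, 1)
[2] track_target off; pass (-1, 1)
[3] grasp on (inhibit); wire := none
[4] dock off; pass none
output none
position: (4, -5) + none = (4, -5)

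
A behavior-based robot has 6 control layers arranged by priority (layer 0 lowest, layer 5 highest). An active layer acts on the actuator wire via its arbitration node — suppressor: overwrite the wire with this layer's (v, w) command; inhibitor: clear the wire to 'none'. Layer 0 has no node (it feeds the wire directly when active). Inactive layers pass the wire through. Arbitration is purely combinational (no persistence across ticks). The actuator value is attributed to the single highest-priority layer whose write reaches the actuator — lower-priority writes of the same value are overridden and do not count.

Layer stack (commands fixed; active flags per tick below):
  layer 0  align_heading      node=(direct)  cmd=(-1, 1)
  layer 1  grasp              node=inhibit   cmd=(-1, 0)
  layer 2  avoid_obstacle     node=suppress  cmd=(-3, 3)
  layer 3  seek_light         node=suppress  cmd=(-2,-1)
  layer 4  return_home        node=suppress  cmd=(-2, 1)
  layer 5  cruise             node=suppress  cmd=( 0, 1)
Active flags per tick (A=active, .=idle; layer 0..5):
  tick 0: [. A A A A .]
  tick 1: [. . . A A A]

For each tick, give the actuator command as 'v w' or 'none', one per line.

tick 0:
  L0 align_heading: idle → wire = none
  L1 grasp: active, inhibitor → wire = none
  L2 avoid_obstacle: active, suppressor → wire = (-3, 3)
  L3 seek_light: active, suppressor → wire = (-2, -1)
  L4 return_home: active, suppressor → wire = (-2, 1)
  L5 cruise: idle → wire stays (-2, 1)
  actuator = (-2, 1)
tick 1:
  L0 align_heading: idle → wire = none
  L1 grasp: idle → wire stays none
  L2 avoid_obstacle: idle → wire stays none
  L3 seek_light: active, suppressor → wire = (-2, -1)
  L4 return_home: active, suppressor → wire = (-2, 1)
  L5 cruise: active, suppressor → wire = (0, 1)
  actuator = (0, 1)

-2 1
0 1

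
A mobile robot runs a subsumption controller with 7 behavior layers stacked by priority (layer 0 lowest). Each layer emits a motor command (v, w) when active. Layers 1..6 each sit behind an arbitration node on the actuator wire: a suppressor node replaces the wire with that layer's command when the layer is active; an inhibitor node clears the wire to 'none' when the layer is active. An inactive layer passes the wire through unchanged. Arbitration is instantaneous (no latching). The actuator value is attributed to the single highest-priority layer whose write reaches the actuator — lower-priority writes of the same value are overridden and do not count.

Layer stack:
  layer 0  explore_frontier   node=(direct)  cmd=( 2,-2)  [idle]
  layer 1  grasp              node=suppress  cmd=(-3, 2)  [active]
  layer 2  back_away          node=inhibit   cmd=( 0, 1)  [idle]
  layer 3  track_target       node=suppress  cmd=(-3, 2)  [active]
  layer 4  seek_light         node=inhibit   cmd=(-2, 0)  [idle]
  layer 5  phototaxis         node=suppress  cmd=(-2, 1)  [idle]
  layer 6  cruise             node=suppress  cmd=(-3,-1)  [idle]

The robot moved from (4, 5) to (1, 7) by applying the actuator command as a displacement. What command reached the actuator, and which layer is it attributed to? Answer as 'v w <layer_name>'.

displacement = (1, 7) − (4, 5) = (-3, 2)
L0 explore_frontier: idle → wire = none
L1 grasp: active, suppressor → wire = (-3, 2)
L2 back_away: idle → wire stays (-3, 2)
L3 track_target: active, suppressor → wire = (-3, 2)
L4 seek_light: idle → wire stays (-3, 2)
L5 phototaxis: idle → wire stays (-3, 2)
L6 cruise: idle → wire stays (-3, 2)
actuator = (-3, 2) — from layer 3 (track_target)

-3 2 track_target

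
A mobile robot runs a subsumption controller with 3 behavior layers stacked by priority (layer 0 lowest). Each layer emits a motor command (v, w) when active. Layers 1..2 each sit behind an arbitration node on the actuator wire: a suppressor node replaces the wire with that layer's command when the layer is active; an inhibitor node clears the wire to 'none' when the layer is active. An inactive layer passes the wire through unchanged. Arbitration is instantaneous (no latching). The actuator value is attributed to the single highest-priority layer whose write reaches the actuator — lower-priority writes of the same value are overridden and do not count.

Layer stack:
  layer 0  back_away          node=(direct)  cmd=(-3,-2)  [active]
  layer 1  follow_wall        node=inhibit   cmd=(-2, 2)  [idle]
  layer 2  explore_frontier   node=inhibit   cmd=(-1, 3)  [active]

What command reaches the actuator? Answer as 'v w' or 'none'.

none

[0] back_away on; wire := (-3, -2)
[1] follow_wall off; pass (-3, -2)
[2] explore_frontier on (inhibit); wire := none
output none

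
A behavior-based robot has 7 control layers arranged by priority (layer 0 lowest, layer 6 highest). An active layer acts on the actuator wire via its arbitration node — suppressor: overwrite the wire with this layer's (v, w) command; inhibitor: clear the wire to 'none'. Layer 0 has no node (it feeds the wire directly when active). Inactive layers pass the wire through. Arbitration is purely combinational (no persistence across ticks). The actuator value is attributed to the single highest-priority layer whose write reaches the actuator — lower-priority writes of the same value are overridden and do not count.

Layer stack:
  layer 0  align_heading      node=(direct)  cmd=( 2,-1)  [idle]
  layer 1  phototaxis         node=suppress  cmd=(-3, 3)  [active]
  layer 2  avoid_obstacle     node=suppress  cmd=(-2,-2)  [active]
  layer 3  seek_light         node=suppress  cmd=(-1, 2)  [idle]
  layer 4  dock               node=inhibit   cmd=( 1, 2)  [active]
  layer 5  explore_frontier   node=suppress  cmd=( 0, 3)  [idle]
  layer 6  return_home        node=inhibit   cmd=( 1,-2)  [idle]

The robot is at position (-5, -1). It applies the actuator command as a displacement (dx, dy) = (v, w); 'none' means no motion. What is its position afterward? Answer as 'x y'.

[0] align_heading off; wire := none
[1] phototaxis on (suppress); wire := (-3, 3)
[2] avoid_obstacle on (suppress); wire := (-2, -2)
[3] seek_light off; pass (-2, -2)
[4] dock on (inhibit); wire := none
[5] explore_frontier off; pass none
[6] return_home off; pass none
output none
position: (-5, -1) + none = (-5, -1)

-5 -1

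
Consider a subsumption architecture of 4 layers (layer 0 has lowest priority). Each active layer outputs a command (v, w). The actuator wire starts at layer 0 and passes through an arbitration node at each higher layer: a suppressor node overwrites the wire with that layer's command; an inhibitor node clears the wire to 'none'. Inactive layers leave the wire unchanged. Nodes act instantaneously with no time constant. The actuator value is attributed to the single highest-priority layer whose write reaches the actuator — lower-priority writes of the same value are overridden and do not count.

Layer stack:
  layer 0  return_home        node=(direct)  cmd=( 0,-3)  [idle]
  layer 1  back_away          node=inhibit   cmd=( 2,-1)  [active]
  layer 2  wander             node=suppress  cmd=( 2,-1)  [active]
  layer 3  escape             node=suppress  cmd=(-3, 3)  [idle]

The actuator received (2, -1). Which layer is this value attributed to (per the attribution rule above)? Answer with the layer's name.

[0] return_home off; wire := none
[1] back_away on (inhibit); wire := none
[2] wander on (suppress); wire := (2, -1)
[3] escape off; pass (2, -1)
output (2, -1)
last writer: layer 2 = wander

wander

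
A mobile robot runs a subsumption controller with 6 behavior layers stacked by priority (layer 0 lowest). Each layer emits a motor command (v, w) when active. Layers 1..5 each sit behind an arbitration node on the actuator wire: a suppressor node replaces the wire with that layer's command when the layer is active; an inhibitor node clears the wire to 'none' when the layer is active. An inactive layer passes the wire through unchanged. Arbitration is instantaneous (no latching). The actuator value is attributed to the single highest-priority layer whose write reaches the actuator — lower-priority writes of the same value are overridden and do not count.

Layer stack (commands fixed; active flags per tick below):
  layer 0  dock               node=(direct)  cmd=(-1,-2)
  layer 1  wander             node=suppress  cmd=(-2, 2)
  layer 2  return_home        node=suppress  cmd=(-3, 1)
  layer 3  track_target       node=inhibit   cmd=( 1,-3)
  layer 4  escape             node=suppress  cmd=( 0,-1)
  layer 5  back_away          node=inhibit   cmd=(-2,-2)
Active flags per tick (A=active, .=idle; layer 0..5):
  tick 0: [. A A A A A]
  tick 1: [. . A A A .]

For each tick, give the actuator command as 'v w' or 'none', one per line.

none
0 -1

tick 0:
  [0] dock off; wire := none
  [1] wander on (suppress); wire := (-2, 2)
  [2] return_home on (suppress); wire := (-3, 1)
  [3] track_target on (inhibit); wire := none
  [4] escape on (suppress); wire := (0, -1)
  [5] back_away on (inhibit); wire := none
  output none
tick 1:
  [0] dock off; wire := none
  [1] wander off; pass none
  [2] return_home on (suppress); wire := (-3, 1)
  [3] track_target on (inhibit); wire := none
  [4] escape on (suppress); wire := (0, -1)
  [5] back_away off; pass (0, -1)
  output (0, -1)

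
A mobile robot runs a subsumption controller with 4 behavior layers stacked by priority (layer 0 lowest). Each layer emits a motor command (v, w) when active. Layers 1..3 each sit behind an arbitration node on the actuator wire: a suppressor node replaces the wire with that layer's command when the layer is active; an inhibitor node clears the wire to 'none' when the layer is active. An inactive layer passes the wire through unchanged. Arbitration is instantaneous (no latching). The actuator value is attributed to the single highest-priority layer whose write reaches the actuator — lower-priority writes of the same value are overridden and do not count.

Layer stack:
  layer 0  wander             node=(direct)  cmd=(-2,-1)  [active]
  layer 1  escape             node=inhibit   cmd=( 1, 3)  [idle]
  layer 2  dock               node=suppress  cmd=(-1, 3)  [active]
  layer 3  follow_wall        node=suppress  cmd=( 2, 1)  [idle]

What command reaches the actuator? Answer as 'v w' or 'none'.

-1 3

L0 wander: active, feeds wire = (-2, -1)
L1 escape: idle → wire stays (-2, -1)
L2 dock: active, suppressor → wire = (-1, 3)
L3 follow_wall: idle → wire stays (-1, 3)
actuator = (-1, 3)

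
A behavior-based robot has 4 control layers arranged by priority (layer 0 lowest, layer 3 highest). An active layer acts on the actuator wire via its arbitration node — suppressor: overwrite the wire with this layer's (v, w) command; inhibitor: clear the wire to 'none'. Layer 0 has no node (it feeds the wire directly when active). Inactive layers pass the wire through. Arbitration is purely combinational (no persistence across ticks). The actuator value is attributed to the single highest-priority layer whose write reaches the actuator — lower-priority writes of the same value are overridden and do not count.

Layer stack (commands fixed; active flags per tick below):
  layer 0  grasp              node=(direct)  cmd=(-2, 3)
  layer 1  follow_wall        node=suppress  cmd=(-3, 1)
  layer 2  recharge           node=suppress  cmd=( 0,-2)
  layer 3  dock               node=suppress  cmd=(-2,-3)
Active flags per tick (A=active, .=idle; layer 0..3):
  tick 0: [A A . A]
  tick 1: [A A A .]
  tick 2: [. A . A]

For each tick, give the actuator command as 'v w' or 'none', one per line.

tick 0:
  [0] grasp on; wire := (-2, 3)
  [1] follow_wall on (suppress); wire := (-3, 1)
  [2] recharge off; pass (-3, 1)
  [3] dock on (suppress); wire := (-2, -3)
  output (-2, -3)
tick 1:
  [0] grasp on; wire := (-2, 3)
  [1] follow_wall on (suppress); wire := (-3, 1)
  [2] recharge on (suppress); wire := (0, -2)
  [3] dock off; pass (0, -2)
  output (0, -2)
tick 2:
  [0] grasp off; wire := none
  [1] follow_wall on (suppress); wire := (-3, 1)
  [2] recharge off; pass (-3, 1)
  [3] dock on (suppress); wire := (-2, -3)
  output (-2, -3)

-2 -3
0 -2
-2 -3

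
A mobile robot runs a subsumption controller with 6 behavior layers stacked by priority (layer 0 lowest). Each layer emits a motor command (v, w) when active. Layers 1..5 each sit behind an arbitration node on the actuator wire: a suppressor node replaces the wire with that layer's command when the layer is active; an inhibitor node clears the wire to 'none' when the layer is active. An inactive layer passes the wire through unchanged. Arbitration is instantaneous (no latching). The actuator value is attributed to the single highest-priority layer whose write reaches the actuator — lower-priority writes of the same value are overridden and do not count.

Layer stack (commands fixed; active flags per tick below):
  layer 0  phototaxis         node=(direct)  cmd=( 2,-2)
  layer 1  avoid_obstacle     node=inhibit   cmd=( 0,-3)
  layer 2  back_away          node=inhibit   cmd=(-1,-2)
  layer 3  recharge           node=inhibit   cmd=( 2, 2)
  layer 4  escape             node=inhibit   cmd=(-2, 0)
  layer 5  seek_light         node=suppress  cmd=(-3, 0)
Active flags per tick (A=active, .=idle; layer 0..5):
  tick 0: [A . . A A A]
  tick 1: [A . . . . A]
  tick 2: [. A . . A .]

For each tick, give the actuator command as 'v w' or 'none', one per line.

-3 0
-3 0
none

tick 0:
  [0] phototaxis on; wire := (2, -2)
  [1] avoid_obstacle off; pass (2, -2)
  [2] back_away off; pass (2, -2)
  [3] recharge on (inhibit); wire := none
  [4] escape on (inhibit); wire := none
  [5] seek_light on (suppress); wire := (-3, 0)
  output (-3, 0)
tick 1:
  [0] phototaxis on; wire := (2, -2)
  [1] avoid_obstacle off; pass (2, -2)
  [2] back_away off; pass (2, -2)
  [3] recharge off; pass (2, -2)
  [4] escape off; pass (2, -2)
  [5] seek_light on (suppress); wire := (-3, 0)
  output (-3, 0)
tick 2:
  [0] phototaxis off; wire := none
  [1] avoid_obstacle on (inhibit); wire := none
  [2] back_away off; pass none
  [3] recharge off; pass none
  [4] escape on (inhibit); wire := none
  [5] seek_light off; pass none
  output none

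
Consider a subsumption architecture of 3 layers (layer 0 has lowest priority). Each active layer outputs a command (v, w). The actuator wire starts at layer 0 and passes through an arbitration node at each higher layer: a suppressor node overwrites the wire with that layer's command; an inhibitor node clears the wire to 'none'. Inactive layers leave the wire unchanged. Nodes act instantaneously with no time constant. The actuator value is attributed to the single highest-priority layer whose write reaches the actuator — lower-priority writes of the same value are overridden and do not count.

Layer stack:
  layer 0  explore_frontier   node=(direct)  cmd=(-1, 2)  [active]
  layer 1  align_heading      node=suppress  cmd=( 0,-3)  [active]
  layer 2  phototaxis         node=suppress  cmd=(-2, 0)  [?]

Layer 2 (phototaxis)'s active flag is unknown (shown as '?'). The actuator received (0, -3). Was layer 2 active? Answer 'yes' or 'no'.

If layer 2 is active=yes:
  actuator would be (-2, 0)
If layer 2 is active=no:
  actuator would be (0, -3)
Observed (0, -3), so layer 2 was idle.

no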